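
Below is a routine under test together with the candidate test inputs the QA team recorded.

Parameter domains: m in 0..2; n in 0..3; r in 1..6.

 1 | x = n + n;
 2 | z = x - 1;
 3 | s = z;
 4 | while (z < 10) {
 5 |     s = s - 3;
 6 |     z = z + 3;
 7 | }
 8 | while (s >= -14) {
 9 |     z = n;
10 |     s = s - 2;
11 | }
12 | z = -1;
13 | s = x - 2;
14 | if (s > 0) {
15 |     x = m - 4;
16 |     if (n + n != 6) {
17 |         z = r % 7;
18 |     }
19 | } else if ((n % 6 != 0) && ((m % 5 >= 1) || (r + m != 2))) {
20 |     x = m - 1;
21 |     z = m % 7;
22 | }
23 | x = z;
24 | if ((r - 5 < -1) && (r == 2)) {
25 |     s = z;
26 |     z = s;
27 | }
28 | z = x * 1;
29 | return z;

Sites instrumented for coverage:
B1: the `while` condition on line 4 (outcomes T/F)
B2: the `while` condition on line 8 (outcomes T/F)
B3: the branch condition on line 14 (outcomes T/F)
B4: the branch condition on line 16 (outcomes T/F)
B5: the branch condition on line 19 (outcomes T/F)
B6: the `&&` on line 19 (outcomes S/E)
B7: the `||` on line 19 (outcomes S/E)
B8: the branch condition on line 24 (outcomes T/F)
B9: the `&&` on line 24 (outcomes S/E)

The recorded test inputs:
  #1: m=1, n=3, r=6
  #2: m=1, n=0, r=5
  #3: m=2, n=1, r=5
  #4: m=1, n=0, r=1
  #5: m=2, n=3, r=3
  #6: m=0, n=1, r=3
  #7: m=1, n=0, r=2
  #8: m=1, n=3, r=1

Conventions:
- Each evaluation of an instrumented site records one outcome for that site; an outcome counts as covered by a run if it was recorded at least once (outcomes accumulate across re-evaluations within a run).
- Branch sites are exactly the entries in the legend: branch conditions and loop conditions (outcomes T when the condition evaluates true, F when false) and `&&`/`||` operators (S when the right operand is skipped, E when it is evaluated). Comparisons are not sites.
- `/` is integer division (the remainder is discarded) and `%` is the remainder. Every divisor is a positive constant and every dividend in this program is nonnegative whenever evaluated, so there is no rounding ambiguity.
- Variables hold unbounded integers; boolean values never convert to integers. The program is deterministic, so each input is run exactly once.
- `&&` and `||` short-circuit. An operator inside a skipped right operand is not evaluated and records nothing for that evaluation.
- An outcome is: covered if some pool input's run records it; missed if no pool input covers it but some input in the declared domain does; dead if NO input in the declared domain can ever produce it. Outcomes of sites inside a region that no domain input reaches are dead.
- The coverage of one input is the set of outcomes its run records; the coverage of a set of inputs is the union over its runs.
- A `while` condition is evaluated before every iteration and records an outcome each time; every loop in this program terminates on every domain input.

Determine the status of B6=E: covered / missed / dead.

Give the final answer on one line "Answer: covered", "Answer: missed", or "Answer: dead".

B6=E is recorded by pool input(s) 3, 6 -> covered

Answer: covered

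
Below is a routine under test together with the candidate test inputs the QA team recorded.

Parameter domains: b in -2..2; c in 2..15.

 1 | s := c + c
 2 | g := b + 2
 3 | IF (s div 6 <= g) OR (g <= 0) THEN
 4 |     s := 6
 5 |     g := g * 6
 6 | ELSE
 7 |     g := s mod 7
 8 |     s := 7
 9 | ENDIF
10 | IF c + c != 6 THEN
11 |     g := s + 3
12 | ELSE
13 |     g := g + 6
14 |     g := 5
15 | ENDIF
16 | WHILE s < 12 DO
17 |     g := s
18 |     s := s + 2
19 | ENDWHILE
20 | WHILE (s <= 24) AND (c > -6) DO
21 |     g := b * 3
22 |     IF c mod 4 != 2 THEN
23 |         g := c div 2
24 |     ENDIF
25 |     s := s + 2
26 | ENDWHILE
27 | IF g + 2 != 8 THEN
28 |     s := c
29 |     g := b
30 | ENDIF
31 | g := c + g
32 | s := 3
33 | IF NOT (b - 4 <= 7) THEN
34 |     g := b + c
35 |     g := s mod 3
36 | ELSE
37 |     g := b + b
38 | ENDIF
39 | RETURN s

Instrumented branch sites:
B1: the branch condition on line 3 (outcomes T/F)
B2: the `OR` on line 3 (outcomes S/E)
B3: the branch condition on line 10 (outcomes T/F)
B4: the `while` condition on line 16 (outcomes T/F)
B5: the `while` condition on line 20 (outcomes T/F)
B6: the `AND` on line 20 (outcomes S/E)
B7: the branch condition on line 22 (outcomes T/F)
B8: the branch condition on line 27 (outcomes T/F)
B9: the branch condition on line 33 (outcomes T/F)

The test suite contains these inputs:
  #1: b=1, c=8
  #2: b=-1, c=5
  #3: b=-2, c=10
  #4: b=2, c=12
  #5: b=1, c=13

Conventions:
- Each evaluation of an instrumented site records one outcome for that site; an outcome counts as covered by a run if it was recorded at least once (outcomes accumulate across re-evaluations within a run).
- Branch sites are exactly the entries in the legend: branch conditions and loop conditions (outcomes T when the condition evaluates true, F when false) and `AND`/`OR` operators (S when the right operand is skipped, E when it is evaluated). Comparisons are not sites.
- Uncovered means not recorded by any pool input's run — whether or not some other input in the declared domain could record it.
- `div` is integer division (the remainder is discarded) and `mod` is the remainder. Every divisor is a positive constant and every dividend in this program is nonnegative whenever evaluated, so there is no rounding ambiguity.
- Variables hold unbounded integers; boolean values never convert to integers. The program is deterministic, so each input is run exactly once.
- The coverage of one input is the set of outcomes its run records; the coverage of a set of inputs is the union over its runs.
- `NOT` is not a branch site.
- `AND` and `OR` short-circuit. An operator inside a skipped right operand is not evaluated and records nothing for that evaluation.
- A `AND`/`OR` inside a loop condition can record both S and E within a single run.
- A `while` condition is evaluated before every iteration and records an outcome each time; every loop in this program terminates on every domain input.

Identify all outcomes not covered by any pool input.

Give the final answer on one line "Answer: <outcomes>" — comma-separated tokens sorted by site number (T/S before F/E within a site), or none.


run #1 (b=1, c=8) runs B2->S, B1->T, B3->T, B4->T, B4->T, B4->T, B4->F, B6->E, B5->T, B7->T, B6->E, B5->T, B7->T, B6->E, ...; records B1=T, B2=S, B3=T, B4=T, B4=F, B5=T, B5=F, B6=S, B6=E, B7=T, B8=T, B9=F
run #2 (b=-1, c=5) runs B2->S, B1->T, B3->T, B4->T, B4->T, B4->T, B4->F, B6->E, B5->T, B7->T, B6->E, B5->T, B7->T, B6->E, ...; records B1=T, B2=S, B3=T, B4=T, B4=F, B5=T, B5=F, B6=S, B6=E, B7=T, B8=T, B9=F
run #3 (b=-2, c=10) runs B2->E, B1->T, B3->T, B4->T, B4->T, B4->T, B4->F, B6->E, B5->T, B7->F, B6->E, B5->T, B7->F, B6->E, ...; records B1=T, B2=E, B3=T, B4=T, B4=F, B5=T, B5=F, B6=S, B6=E, B7=F, B8=T, B9=F
run #4 (b=2, c=12) runs B2->S, B1->T, B3->T, B4->T, B4->T, B4->T, B4->F, B6->E, B5->T, B7->T, B6->E, B5->T, B7->T, B6->E, ...; records B1=T, B2=S, B3=T, B4=T, B4=F, B5=T, B5=F, B6=S, B6=E, B7=T, B8=F, B9=F
run #5 (b=1, c=13) runs B2->E, B1->F, B3->T, B4->T, B4->T, B4->T, B4->F, B6->E, B5->T, B7->T, B6->E, B5->T, B7->T, B6->E, ...; records B1=F, B2=E, B3=T, B4=T, B4=F, B5=T, B5=F, B6=S, B6=E, B7=T, B8=F, B9=F
union over the pool: B1=T, B1=F, B2=S, B2=E, B3=T, B4=T, B4=F, B5=T, B5=F, B6=S, B6=E, B7=T, B7=F, B8=T, B8=F, B9=F
uncovered (2 of 18): B3=F, B9=T
Answer: B3=F, B9=T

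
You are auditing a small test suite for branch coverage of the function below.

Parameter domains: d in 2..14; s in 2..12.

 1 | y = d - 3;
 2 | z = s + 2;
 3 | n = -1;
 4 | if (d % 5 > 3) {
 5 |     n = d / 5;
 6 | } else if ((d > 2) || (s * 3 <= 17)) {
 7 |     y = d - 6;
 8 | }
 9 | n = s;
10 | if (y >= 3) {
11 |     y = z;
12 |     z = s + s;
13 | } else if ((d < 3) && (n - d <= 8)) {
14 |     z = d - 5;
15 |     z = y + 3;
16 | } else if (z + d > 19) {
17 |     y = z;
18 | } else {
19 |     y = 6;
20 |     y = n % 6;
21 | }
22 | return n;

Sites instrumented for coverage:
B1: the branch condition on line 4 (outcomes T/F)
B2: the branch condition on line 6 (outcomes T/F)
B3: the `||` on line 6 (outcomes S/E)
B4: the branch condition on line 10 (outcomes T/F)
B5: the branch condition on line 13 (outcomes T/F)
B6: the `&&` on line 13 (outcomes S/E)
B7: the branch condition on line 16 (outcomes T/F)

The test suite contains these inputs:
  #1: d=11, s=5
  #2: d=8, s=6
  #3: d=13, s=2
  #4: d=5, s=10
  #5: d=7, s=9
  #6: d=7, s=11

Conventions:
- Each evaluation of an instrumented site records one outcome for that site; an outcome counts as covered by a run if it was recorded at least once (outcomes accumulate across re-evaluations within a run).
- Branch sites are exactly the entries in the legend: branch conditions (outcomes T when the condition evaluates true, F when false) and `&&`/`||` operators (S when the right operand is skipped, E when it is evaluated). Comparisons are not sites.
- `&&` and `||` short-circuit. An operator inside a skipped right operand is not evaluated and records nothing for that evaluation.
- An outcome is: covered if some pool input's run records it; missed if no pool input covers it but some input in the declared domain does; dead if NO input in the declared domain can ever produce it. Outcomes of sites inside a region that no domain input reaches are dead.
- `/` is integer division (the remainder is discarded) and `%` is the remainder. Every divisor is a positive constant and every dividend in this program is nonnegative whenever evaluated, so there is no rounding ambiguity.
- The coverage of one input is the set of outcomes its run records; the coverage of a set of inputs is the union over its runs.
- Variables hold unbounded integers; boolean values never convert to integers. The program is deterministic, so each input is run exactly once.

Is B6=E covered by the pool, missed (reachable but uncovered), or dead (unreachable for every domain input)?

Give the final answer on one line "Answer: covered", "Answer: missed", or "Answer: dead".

no pool input records B6=E
but domain input (d=2, s=2) does record it -> reachable, so missed

Answer: missed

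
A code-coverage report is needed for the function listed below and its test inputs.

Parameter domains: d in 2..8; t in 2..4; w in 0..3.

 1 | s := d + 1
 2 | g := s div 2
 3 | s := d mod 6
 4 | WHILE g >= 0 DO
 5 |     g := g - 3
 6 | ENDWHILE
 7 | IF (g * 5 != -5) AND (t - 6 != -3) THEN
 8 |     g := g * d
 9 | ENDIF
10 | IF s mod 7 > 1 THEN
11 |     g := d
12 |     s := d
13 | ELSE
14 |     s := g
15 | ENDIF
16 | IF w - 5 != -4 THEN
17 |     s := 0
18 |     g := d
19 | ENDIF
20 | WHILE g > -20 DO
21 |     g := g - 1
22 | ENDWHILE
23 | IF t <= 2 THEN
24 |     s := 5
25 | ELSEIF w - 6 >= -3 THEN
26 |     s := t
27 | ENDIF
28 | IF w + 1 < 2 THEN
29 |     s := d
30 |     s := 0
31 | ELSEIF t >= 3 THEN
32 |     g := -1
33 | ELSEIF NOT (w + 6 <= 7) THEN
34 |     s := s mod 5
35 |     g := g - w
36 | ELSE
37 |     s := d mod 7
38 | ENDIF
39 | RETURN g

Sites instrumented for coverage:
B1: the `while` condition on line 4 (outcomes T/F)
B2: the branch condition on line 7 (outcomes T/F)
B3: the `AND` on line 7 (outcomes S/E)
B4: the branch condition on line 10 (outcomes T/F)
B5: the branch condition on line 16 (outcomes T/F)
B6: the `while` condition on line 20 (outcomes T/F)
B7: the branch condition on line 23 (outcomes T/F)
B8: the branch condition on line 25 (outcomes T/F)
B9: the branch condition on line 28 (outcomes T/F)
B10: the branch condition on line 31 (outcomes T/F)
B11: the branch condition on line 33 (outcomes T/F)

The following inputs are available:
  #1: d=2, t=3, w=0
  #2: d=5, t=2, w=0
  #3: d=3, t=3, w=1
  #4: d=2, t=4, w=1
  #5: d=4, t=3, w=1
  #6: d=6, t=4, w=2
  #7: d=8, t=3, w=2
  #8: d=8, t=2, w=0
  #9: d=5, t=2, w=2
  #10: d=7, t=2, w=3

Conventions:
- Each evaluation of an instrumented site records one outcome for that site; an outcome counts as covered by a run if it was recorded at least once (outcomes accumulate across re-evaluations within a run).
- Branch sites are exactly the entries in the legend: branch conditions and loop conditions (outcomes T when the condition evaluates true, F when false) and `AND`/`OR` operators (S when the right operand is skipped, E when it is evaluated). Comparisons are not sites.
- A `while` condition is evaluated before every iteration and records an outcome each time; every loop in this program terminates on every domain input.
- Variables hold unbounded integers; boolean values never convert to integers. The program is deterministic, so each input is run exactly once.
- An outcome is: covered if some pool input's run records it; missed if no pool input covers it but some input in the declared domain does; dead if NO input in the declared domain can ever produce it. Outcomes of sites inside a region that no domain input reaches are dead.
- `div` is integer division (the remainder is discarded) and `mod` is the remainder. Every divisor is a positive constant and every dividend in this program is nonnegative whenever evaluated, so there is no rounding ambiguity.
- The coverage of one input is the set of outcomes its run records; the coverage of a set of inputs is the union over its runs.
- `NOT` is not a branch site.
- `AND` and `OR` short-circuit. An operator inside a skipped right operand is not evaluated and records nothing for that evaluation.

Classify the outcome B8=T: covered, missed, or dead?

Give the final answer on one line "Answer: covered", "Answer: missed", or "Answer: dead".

no pool input records B8=T
but domain input (d=2, t=3, w=3) does record it -> reachable, so missed

Answer: missed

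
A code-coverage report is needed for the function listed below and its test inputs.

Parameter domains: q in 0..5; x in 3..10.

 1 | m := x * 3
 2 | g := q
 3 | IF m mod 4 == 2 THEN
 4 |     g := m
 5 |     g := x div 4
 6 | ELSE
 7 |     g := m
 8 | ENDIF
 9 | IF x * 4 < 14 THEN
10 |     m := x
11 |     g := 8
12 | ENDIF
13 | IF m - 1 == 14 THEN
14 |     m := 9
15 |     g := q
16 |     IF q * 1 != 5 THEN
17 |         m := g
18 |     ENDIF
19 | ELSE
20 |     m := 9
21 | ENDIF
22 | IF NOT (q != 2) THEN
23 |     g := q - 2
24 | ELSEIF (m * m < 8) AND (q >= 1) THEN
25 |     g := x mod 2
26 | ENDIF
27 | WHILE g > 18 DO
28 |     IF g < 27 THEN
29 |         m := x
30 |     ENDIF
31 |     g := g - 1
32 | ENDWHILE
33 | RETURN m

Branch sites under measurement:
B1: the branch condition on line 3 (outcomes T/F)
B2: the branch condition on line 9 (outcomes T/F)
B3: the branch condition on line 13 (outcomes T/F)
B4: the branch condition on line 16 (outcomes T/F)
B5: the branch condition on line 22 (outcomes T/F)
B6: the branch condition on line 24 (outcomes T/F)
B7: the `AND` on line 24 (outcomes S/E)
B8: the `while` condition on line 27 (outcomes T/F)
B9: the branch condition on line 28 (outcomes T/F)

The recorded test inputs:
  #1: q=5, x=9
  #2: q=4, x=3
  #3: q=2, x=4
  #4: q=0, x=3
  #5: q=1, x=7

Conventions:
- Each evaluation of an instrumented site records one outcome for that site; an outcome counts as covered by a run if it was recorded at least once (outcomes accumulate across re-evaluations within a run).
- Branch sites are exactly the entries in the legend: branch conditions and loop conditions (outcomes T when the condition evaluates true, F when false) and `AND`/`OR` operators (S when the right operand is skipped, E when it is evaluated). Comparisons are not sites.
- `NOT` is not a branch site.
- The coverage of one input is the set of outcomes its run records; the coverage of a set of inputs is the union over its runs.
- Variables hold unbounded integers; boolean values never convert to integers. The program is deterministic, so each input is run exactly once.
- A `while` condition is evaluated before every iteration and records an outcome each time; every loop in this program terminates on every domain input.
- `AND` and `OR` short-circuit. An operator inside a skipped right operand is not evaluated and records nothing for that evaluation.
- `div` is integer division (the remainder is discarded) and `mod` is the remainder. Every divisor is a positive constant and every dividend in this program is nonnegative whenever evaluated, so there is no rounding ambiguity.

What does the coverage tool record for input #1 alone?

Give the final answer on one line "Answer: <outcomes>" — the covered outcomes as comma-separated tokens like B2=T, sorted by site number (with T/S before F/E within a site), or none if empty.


Tracing the run of input #1 (q=5, x=9):
  B1->F, B2->F, B3->F, B5->F, B7->S, B6->F, B8->T, B9->F, B8->T, B9->T
  B8->T, B9->T, B8->T, B9->T, B8->T, B9->T, B8->T, B9->T, B8->T, B9->T
  B8->T, B9->T, B8->T, B9->T, B8->F
distinct outcomes covered: B1=F, B2=F, B3=F, B5=F, B6=F, B7=S, B8=T, B8=F, B9=T, B9=F
Answer: B1=F, B2=F, B3=F, B5=F, B6=F, B7=S, B8=T, B8=F, B9=T, B9=F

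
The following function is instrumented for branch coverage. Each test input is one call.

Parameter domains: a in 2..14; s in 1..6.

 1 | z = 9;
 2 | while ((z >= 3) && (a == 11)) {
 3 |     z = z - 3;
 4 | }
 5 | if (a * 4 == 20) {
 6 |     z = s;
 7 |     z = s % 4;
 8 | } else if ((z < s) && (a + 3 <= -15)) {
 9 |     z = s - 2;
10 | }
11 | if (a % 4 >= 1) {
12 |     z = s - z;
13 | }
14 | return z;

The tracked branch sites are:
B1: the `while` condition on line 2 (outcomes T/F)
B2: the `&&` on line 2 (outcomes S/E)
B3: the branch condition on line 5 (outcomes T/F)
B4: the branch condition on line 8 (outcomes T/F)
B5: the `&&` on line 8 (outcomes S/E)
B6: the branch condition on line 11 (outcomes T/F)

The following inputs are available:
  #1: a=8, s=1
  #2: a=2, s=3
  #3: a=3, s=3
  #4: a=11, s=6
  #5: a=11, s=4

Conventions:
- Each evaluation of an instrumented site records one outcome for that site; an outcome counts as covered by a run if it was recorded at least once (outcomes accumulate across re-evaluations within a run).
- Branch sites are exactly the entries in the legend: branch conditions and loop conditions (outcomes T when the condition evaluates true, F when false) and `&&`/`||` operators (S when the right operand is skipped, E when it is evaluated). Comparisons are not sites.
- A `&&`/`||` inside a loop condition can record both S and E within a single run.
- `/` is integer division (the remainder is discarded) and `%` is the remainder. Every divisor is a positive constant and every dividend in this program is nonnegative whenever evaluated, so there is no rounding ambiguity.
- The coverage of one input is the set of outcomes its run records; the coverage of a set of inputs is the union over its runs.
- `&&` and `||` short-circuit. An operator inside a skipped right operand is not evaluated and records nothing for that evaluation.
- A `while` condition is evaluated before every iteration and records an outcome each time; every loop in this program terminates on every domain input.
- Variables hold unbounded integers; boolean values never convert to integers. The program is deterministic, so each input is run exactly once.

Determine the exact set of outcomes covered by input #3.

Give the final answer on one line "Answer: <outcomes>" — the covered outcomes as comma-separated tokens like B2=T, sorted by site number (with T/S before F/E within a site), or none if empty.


Simulating input #3 (a=3, s=3) step by step:
  B2->E, B1->F, B3->F, B5->S, B4->F, B6->T
as a set, this run covers: B1=F, B2=E, B3=F, B4=F, B5=S, B6=T
Answer: B1=F, B2=E, B3=F, B4=F, B5=S, B6=T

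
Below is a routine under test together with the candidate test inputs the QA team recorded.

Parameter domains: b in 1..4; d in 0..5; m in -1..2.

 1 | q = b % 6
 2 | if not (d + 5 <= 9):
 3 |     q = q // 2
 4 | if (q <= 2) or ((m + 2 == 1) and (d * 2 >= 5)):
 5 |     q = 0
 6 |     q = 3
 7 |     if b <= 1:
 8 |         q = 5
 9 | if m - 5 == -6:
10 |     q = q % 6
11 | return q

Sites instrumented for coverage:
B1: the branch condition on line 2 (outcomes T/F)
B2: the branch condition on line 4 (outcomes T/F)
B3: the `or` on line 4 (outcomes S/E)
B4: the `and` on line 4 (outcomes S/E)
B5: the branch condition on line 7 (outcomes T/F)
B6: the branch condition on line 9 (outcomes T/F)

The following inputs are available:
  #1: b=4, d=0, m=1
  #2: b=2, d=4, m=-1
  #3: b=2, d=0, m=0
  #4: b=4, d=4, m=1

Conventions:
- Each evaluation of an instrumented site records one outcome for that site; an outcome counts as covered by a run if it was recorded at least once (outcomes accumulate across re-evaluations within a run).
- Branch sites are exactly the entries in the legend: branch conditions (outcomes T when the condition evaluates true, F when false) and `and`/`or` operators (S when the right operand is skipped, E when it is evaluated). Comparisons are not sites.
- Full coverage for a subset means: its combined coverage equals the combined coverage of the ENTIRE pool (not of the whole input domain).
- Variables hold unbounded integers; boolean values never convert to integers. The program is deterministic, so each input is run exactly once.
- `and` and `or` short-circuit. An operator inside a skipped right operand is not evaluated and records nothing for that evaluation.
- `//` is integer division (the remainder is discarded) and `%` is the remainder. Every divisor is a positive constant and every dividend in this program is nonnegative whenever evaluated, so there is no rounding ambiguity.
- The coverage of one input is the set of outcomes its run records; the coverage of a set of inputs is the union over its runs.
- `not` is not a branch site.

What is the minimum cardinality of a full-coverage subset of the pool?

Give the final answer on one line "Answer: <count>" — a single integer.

input #1 (b=4, d=0, m=1): events B1->F, B3->E, B4->S, B2->F, B6->F; covers B1=F, B2=F, B3=E, B4=S, B6=F
input #2 (b=2, d=4, m=-1): events B1->F, B3->S, B2->T, B5->F, B6->T; covers B1=F, B2=T, B3=S, B5=F, B6=T
input #3 (b=2, d=0, m=0): events B1->F, B3->S, B2->T, B5->F, B6->F; covers B1=F, B2=T, B3=S, B5=F, B6=F
input #4 (b=4, d=4, m=1): events B1->F, B3->E, B4->S, B2->F, B6->F; covers B1=F, B2=F, B3=E, B4=S, B6=F
together the pool reaches 9 outcomes: B1=F, B2=T, B2=F, B3=S, B3=E, B4=S, B5=F, B6=T, B6=F
no size-1 subset reaches all 9 outcomes (best union: 5/9)
the canonical winner is {1, 2}: size 2, full 9-outcome coverage, earliest index list among size-2 covers

Answer: 2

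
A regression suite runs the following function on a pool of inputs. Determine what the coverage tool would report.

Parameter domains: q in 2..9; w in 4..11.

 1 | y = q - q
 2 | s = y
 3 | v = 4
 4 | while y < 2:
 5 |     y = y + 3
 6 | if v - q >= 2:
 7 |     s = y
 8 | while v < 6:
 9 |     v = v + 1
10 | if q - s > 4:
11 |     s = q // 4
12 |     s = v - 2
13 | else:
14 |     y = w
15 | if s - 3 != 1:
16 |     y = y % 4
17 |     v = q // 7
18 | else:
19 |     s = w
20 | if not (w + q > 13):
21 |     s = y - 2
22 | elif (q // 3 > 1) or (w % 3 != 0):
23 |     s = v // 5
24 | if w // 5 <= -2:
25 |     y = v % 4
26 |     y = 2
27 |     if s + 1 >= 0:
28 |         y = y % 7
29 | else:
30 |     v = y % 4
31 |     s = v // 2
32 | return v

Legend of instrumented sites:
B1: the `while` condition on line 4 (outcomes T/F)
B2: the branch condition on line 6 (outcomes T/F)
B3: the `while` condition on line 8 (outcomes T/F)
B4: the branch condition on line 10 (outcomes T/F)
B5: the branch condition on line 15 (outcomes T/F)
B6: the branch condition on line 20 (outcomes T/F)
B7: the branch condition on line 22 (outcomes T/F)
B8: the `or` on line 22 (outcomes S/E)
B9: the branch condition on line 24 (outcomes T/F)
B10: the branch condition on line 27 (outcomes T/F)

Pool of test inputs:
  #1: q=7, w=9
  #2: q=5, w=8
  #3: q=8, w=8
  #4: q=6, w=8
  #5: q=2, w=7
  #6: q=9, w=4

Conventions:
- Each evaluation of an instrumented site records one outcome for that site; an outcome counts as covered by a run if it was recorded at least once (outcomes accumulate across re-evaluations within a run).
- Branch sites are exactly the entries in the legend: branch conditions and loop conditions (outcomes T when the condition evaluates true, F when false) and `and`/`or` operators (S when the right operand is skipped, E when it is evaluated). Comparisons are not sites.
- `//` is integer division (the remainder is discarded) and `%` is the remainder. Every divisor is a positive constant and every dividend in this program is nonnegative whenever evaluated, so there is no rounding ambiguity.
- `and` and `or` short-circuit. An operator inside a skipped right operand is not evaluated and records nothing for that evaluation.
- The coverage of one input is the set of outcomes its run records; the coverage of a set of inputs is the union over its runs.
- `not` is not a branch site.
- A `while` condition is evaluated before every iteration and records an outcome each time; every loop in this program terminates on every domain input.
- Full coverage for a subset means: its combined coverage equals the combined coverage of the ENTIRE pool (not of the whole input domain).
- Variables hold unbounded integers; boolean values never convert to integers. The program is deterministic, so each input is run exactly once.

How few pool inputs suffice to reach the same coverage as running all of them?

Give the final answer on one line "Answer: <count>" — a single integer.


run #1 (q=7, w=9) records B1=T, B1=F, B2=F, B3=T, B3=F, B4=T, B5=F, B6=F, B7=T, B8=S, B9=F
run #2 (q=5, w=8) records B1=T, B1=F, B2=F, B3=T, B3=F, B4=T, B5=F, B6=T, B9=F
run #3 (q=8, w=8) records B1=T, B1=F, B2=F, B3=T, B3=F, B4=T, B5=F, B6=F, B7=T, B8=S, B9=F
run #4 (q=6, w=8) records B1=T, B1=F, B2=F, B3=T, B3=F, B4=T, B5=F, B6=F, B7=T, B8=S, B9=F
run #5 (q=2, w=7) records B1=T, B1=F, B2=T, B3=T, B3=F, B4=F, B5=T, B6=T, B9=F
run #6 (q=9, w=4) records B1=T, B1=F, B2=F, B3=T, B3=F, B4=T, B5=F, B6=T, B9=F
together the pool reaches 15 outcomes: B1=T, B1=F, B2=T, B2=F, B3=T, B3=F, B4=T, B4=F, B5=T, B5=F, B6=T, B6=F, B7=T, B8=S, B9=F
no size-1 subset reaches all 15 outcomes (best union: 11/15)
inputs {1, 5} (size 2) cover everything; no size-2 subset with a lexicographically smaller index list covers all 15
Answer: 2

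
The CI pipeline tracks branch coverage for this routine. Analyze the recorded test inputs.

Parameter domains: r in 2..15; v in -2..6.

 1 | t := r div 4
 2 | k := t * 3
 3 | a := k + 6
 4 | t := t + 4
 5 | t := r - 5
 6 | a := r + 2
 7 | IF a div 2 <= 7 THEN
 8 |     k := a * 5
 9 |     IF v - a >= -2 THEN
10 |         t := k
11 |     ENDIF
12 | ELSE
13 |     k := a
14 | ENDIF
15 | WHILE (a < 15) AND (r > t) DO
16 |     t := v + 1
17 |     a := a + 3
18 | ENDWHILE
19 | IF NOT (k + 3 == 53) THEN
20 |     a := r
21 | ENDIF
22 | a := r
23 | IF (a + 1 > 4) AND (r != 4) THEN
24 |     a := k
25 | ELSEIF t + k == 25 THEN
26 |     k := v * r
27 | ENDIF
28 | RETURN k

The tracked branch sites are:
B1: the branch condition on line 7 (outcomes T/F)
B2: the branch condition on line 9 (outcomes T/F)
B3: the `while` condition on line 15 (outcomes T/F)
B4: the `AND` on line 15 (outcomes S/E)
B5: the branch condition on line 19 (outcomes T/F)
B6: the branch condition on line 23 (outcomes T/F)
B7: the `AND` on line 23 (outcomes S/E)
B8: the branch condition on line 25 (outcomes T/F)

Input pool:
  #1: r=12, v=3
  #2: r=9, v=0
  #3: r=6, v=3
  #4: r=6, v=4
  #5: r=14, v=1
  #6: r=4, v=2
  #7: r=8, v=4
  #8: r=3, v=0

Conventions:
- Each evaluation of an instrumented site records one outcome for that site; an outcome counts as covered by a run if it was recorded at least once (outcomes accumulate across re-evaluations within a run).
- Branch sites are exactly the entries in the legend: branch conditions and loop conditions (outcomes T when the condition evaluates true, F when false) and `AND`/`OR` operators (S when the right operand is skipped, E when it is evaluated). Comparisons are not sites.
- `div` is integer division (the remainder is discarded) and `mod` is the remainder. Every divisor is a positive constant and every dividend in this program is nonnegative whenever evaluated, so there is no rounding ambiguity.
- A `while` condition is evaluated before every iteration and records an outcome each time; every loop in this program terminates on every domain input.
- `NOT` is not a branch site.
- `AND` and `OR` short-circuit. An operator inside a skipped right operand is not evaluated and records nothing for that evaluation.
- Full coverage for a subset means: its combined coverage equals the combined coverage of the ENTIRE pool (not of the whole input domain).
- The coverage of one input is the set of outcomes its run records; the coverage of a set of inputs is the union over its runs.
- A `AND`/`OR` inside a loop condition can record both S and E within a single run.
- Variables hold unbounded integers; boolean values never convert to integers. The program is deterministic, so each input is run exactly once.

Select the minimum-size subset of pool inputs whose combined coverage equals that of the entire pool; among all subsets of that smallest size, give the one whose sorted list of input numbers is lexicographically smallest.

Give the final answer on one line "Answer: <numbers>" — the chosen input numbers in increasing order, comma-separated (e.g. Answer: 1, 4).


#1 (r=12, v=3) -> B1->T, B2->F, B4->E, B3->T, B4->S, B3->F, B5->T, B7->E, B6->T; covered: B1=T, B2=F, B3=T, B3=F, B4=S, B4=E, B5=T, B6=T, B7=E
#2 (r=9, v=0) -> B1->T, B2->F, B4->E, B3->T, B4->E, B3->T, B4->S, B3->F, B5->T, B7->E, B6->T; covered: B1=T, B2=F, B3=T, B3=F, B4=S, B4=E, B5=T, B6=T, B7=E
#3 (r=6, v=3) -> B1->T, B2->F, B4->E, B3->T, B4->E, B3->T, B4->E, B3->T, B4->S, B3->F, B5->T, B7->E, B6->T; covered: B1=T, B2=F, B3=T, B3=F, B4=S, B4=E, B5=T, B6=T, B7=E
#4 (r=6, v=4) -> B1->T, B2->F, B4->E, B3->T, B4->E, B3->T, B4->E, B3->T, B4->S, B3->F, B5->T, B7->E, B6->T; covered: B1=T, B2=F, B3=T, B3=F, B4=S, B4=E, B5=T, B6=T, B7=E
#5 (r=14, v=1) -> B1->F, B4->S, B3->F, B5->T, B7->E, B6->T; covered: B1=F, B3=F, B4=S, B5=T, B6=T, B7=E
#6 (r=4, v=2) -> B1->T, B2->F, B4->E, B3->T, B4->E, B3->T, B4->E, B3->T, B4->S, B3->F, B5->T, B7->E, B6->F, B8->F; covered: B1=T, B2=F, B3=T, B3=F, B4=S, B4=E, B5=T, B6=F, B7=E, B8=F
#7 (r=8, v=4) -> B1->T, B2->F, B4->E, B3->T, B4->E, B3->T, B4->S, B3->F, B5->F, B7->E, B6->T; covered: B1=T, B2=F, B3=T, B3=F, B4=S, B4=E, B5=F, B6=T, B7=E
#8 (r=3, v=0) -> B1->T, B2->F, B4->E, B3->T, B4->E, B3->T, B4->E, B3->T, B4->E, B3->T, B4->S, B3->F, B5->T, B7->S, ...; covered: B1=T, B2=F, B3=T, B3=F, B4=S, B4=E, B5=T, B6=F, B7=S, B8=F
the full pool covers 14 outcomes: B1=T, B1=F, B2=F, B3=T, B3=F, B4=S, B4=E, B5=T, B5=F, B6=T, B6=F, B7=S, B7=E, B8=F
checked all size-1 subsets: none covers 14 outcomes (max 10/14)
checked all size-2 subsets: none covers 14 outcomes (max 13/14)
size 3: inputs {5, 7, 8} cover all 14 outcomes, and no lexicographically smaller subset of this size does
Answer: 5, 7, 8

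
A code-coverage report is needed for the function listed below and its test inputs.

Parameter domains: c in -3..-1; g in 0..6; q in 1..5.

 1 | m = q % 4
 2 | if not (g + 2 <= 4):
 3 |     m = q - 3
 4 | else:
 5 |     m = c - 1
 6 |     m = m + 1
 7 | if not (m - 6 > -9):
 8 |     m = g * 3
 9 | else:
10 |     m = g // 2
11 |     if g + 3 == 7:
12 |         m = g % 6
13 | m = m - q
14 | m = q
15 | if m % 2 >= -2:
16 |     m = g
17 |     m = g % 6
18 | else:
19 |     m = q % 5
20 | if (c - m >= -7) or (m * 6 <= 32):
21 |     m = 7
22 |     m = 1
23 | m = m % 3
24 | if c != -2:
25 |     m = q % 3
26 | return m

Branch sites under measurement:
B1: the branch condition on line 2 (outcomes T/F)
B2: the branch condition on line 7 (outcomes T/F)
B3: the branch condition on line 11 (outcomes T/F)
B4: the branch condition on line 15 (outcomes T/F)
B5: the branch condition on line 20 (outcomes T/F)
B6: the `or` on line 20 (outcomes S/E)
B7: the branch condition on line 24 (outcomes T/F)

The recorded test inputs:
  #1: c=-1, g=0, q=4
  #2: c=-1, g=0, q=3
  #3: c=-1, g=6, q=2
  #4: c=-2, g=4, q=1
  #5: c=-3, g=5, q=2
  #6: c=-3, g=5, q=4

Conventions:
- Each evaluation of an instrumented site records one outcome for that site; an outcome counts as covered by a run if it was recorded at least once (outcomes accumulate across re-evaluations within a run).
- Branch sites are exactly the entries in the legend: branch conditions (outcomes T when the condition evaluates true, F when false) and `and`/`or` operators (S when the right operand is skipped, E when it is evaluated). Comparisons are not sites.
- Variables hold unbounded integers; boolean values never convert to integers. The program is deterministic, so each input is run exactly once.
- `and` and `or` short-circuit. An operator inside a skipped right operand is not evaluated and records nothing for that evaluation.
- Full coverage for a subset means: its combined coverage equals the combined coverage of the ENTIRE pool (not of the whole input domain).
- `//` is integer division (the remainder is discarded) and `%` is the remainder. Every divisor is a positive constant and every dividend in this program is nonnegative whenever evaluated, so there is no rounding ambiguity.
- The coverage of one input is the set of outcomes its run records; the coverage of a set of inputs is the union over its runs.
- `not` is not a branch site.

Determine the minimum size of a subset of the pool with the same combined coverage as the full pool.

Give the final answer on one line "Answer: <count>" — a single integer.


run #1 (c=-1, g=0, q=4) runs B1->F, B2->F, B3->F, B4->T, B6->S, B5->T, B7->T; records B1=F, B2=F, B3=F, B4=T, B5=T, B6=S, B7=T
run #2 (c=-1, g=0, q=3) runs B1->F, B2->F, B3->F, B4->T, B6->S, B5->T, B7->T; records B1=F, B2=F, B3=F, B4=T, B5=T, B6=S, B7=T
run #3 (c=-1, g=6, q=2) runs B1->T, B2->F, B3->F, B4->T, B6->S, B5->T, B7->T; records B1=T, B2=F, B3=F, B4=T, B5=T, B6=S, B7=T
run #4 (c=-2, g=4, q=1) runs B1->T, B2->F, B3->T, B4->T, B6->S, B5->T, B7->F; records B1=T, B2=F, B3=T, B4=T, B5=T, B6=S, B7=F
run #5 (c=-3, g=5, q=2) runs B1->T, B2->F, B3->F, B4->T, B6->E, B5->T, B7->T; records B1=T, B2=F, B3=F, B4=T, B5=T, B6=E, B7=T
run #6 (c=-3, g=5, q=4) runs B1->T, B2->F, B3->F, B4->T, B6->E, B5->T, B7->T; records B1=T, B2=F, B3=F, B4=T, B5=T, B6=E, B7=T
pool-wide coverage (11 outcomes): B1=T, B1=F, B2=F, B3=T, B3=F, B4=T, B5=T, B6=S, B6=E, B7=T, B7=F
checked all size-1 subsets: none covers 11 outcomes (max 7/11)
checked all size-2 subsets: none covers 11 outcomes (max 10/11)
the canonical winner is {1, 4, 5}: size 3, full 11-outcome coverage, earliest index list among size-3 covers
Answer: 3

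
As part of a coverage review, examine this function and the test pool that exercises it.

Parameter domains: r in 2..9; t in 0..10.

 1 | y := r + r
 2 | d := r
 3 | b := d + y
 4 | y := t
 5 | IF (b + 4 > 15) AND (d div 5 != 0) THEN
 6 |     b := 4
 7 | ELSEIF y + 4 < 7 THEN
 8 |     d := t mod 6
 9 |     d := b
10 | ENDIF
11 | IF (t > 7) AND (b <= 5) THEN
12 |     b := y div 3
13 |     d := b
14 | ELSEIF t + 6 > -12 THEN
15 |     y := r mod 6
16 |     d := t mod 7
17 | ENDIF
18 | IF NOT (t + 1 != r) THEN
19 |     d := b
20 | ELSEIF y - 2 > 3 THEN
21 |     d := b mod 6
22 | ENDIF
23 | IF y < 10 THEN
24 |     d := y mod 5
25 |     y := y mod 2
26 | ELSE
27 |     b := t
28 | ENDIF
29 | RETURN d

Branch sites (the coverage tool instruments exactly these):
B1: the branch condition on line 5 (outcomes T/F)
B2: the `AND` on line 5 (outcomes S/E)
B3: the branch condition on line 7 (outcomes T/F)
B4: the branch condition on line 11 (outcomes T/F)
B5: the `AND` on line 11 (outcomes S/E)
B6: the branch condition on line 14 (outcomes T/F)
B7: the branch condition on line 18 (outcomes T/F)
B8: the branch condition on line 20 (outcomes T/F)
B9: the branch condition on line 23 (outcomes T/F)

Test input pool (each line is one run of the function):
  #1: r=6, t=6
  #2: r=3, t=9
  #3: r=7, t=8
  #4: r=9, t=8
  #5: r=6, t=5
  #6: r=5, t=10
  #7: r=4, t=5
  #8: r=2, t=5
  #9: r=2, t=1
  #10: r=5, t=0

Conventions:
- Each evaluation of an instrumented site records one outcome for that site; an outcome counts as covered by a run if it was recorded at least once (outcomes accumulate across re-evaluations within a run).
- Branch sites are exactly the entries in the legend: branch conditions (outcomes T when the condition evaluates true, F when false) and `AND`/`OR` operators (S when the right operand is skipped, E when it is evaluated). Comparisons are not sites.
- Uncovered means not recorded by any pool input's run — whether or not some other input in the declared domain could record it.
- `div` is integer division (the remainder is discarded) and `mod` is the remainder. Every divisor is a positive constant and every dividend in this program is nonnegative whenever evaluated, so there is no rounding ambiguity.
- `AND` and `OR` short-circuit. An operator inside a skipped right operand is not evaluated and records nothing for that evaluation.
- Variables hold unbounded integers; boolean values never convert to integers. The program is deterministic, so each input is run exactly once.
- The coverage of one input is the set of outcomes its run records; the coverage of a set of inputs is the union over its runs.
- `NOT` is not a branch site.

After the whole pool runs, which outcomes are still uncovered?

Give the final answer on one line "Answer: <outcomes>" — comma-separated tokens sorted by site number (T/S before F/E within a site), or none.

#1 (r=6, t=6) -> B2->E, B1->T, B5->S, B4->F, B6->T, B7->F, B8->F, B9->T; covered: B1=T, B2=E, B4=F, B5=S, B6=T, B7=F, B8=F, B9=T
#2 (r=3, t=9) -> B2->S, B1->F, B3->F, B5->E, B4->F, B6->T, B7->F, B8->F, B9->T; covered: B1=F, B2=S, B3=F, B4=F, B5=E, B6=T, B7=F, B8=F, B9=T
#3 (r=7, t=8) -> B2->E, B1->T, B5->E, B4->T, B7->F, B8->T, B9->T; covered: B1=T, B2=E, B4=T, B5=E, B7=F, B8=T, B9=T
#4 (r=9, t=8) -> B2->E, B1->T, B5->E, B4->T, B7->T, B9->T; covered: B1=T, B2=E, B4=T, B5=E, B7=T, B9=T
#5 (r=6, t=5) -> B2->E, B1->T, B5->S, B4->F, B6->T, B7->T, B9->T; covered: B1=T, B2=E, B4=F, B5=S, B6=T, B7=T, B9=T
#6 (r=5, t=10) -> B2->E, B1->T, B5->E, B4->T, B7->F, B8->T, B9->F; covered: B1=T, B2=E, B4=T, B5=E, B7=F, B8=T, B9=F
#7 (r=4, t=5) -> B2->E, B1->F, B3->F, B5->S, B4->F, B6->T, B7->F, B8->F, B9->T; covered: B1=F, B2=E, B3=F, B4=F, B5=S, B6=T, B7=F, B8=F, B9=T
#8 (r=2, t=5) -> B2->S, B1->F, B3->F, B5->S, B4->F, B6->T, B7->F, B8->F, B9->T; covered: B1=F, B2=S, B3=F, B4=F, B5=S, B6=T, B7=F, B8=F, B9=T
#9 (r=2, t=1) -> B2->S, B1->F, B3->T, B5->S, B4->F, B6->T, B7->T, B9->T; covered: B1=F, B2=S, B3=T, B4=F, B5=S, B6=T, B7=T, B9=T
#10 (r=5, t=0) -> B2->E, B1->T, B5->S, B4->F, B6->T, B7->F, B8->F, B9->T; covered: B1=T, B2=E, B4=F, B5=S, B6=T, B7=F, B8=F, B9=T
union over the pool: B1=T, B1=F, B2=S, B2=E, B3=T, B3=F, B4=T, B4=F, B5=S, B5=E, B6=T, B7=T, B7=F, B8=T, B8=F, B9=T, B9=F
uncovered (1 of 18): B6=F

Answer: B6=F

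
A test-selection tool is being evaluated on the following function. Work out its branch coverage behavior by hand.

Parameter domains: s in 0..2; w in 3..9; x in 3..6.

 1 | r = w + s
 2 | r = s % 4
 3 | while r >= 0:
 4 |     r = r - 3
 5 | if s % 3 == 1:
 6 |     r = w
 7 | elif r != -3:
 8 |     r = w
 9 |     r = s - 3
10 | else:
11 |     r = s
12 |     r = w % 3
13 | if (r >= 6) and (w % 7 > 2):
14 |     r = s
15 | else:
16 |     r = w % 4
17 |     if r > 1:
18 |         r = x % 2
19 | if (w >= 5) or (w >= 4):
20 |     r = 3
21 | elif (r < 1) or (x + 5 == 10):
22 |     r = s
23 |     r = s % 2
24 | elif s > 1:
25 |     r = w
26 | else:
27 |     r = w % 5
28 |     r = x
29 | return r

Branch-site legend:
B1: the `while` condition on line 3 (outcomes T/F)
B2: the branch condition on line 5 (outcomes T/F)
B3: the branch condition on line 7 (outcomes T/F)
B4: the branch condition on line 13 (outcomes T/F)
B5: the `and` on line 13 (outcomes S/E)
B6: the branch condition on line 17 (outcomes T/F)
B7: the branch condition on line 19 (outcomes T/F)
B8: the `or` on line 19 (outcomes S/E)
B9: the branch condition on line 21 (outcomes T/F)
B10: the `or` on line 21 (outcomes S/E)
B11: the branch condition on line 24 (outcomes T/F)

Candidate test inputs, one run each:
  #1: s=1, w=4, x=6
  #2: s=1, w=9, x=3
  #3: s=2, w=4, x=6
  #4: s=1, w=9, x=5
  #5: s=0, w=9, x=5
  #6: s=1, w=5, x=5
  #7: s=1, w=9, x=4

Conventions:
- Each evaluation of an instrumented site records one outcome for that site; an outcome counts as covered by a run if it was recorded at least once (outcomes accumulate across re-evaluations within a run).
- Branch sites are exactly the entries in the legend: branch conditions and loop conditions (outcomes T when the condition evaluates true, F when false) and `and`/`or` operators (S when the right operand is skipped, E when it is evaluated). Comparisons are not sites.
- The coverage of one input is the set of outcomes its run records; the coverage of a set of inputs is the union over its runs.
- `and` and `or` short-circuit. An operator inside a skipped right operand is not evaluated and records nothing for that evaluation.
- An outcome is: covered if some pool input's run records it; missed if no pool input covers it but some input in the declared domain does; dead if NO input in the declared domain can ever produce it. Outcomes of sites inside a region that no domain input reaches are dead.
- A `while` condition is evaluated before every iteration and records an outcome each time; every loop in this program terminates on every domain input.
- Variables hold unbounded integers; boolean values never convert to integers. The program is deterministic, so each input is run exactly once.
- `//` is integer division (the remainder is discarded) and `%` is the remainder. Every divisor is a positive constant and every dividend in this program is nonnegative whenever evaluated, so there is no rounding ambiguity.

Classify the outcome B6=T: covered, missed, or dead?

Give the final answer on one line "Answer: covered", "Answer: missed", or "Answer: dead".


no pool input records B6=T
but domain input (s=0, w=3, x=3) does record it -> reachable, so missed
Answer: missed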